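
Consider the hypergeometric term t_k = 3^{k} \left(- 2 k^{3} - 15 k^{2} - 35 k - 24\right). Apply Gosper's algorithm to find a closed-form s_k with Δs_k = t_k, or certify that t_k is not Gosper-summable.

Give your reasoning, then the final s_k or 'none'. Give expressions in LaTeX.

Step 1: r(k) = 3*(2*k**3 + 21*k**2 + 71*k + 76)/(2*k**3 + 15*k**2 + 35*k + 24).
A = 3, B = 1, C = k**3 + 15*k**2/2 + 35*k/2 + 12.
f must satisfy (3)·f(k+1) − (1)·f(k) = k**3 + 15*k**2/2 + 35*k/2 + 12.
From deg A=0, deg B=0, deg C=3: d=3.
A polynomial solution: f(k) = k*(k**2 + 3*k + 4)/2.
Then R = B(k−1)f/C = k*(k**2 + 3*k + 4)/((k + 3)*(2*k**2 + 9*k + 8)), so s_k = R(k)·t_k = 3**k*k*(-k**2 - 3*k - 4).
Check: Δs_k = 3**k*(-2*k**3 - 15*k**2 - 35*k - 24). ✓

s_k = 3^{k} k \left(- k^{2} - 3 k - 4\right)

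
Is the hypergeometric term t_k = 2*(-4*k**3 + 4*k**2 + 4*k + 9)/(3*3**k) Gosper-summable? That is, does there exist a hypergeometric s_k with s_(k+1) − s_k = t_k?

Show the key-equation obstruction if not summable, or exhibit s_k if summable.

r(k) = (4*k**3 + 8*k**2 - 13)/(3*(4*k**3 - 4*k**2 - 4*k - 9)) after simplifying.
So A=1/3 and B=1, with C=k**3 - k**2 - k - 9/4.
Need (1/3)·f(k+1) − (1)·f(k) = k**3 - k**2 - k - 9/4.
From deg A=0, deg B=0, deg C=3: d=3.
Solve for f: f(k) = -3*(2*k**3 + k**2 + 2*k - 2)/4 (degree 3 ≤ 3).
Certificate R = B(k−1)f/C = -3*(2*k**3 + k**2 + 2*k - 2)/(4*k**3 - 4*k**2 - 4*k - 9) gives s_k = 2*(2*k**3 + k**2 + 2*k - 2)/3**k.
Δs = 2*(-4*k**3 + 4*k**2 + 4*k + 9)/(3*3**k), as required.

Yes. s_k = 2*(2*k**3 + k**2 + 2*k - 2)/3**k.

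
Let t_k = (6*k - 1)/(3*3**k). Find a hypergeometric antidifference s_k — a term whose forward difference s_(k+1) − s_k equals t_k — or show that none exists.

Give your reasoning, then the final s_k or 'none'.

r(k) = (6*k + 5)/(3*(6*k - 1)) after simplifying.
Take A(k)=1/3, B(k)=1, C(k)=k - 1/6.
Need (1/3)·f(k+1) − (1)·f(k) = k - 1/6.
From deg A=0, deg B=0, deg C=1: d=1.
Solve for f: f(k) = -(3*k + 1)/2 (degree 1 ≤ 1).
Get s_k = R·t_k = (-3*k - 1)/3**k with R(k) = B(k−1)f(k)/C(k) = -3*(3*k + 1)/(6*k - 1).
s_(k+1) − s_k = (6*k - 1)/(3*3**k) = t_k.

s_k = (-3*k - 1)/3**k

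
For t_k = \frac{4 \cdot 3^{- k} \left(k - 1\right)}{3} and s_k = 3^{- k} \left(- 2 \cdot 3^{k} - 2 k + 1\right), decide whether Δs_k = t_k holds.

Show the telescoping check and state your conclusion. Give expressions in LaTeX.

s_(k+1) = (-6*3**k - 2*k - 1)/(3*3**k)
s_(k+1) − s_k = 4*(k - 1)/(3*3**k)
(s_(k+1) − s_k) − t_k = 0

valid (s_(k+1) − s_k reduces to t_k)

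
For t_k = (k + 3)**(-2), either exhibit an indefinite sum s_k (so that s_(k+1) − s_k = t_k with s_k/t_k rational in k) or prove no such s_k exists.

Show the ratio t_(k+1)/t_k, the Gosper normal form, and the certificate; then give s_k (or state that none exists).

Compute t_(k+1)/t_k: get (k + 3)**2/(k + 4)**2.
Take A(k)=k**2 + 6*k + 9, B(k)=k**2 + 8*k + 16, C(k)=1.
Set up (k**2 + 6*k + 9)·f(k+1) − (k**2 + 6*k + 9)·f(k) − (1) = 0.
deg f ≤ 0 (via 2,2,0).
Generic f = c0 gives residual -1; -1 = 0 cannot hold, so t_k is not Gosper-summable.

no hypergeometric antidifference exists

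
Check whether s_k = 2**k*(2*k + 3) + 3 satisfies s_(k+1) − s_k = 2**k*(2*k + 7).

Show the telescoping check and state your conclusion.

Valid — Δs_k = t_k.

s_(k+1) = 2**(k + 1)*(2*k + 5) + 3
s_(k+1) − s_k = 2**k*(2*k + 7)
(s_(k+1) − s_k) − t_k = 0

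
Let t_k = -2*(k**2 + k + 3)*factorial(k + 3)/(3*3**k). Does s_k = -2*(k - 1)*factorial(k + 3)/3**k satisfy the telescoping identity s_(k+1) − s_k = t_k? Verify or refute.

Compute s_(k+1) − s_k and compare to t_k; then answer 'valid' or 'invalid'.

s_(k+1) = -2*k*factorial(k + 4)/(3*3**k)
s_(k+1) − s_k = -2*(k**2 + k + 3)*factorial(k + 3)/(3*3**k)
(s_(k+1) − s_k) − t_k = 0

Valid — Δs_k = t_k.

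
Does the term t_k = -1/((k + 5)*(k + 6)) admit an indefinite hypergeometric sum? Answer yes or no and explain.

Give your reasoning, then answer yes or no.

Compute t_(k+1)/t_k: get (k + 5)/(k + 7).
A = k + 5, B = k + 7, C = 1.
Key eq: (k + 5)·f(k+1) = (k + 6)·f(k) + (1).
d = 1 from the (1,1,0) case.
Coefficient equations give f(k) = k/5.
Then R = B(k−1)f/C = k*(k + 6)/5, so s_k = R(k)·t_k = -k/(5*k + 25).
Check: Δs_k = -1/(k**2 + 11*k + 30). ✓

Yes. s_k = -k/(5*k + 25).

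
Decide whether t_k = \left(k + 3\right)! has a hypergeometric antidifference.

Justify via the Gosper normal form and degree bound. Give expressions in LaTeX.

Ratio r(k) = k + 4.
A = k + 4, B = 1, C = 1.
f must satisfy (k + 4)·f(k+1) − (1)·f(k) = 1.
deg f ≤ -1 (via 1,0,0).
Bound -1 < 0, so the key equation has no polynomial solution.

No — key equation has no polynomial f.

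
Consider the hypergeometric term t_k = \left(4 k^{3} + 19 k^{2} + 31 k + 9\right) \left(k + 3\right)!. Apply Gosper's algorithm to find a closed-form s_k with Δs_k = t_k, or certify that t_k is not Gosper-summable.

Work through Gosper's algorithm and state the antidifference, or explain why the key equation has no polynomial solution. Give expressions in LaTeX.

The ratio is (4*k**4 + 47*k**3 + 205*k**2 + 387*k + 252)/(4*k**3 + 19*k**2 + 31*k + 9).
Take A(k)=k + 4, B(k)=1, C(k)=k**3 + 19*k**2/4 + 31*k/4 + 9/4.
Key eq: (k + 4)·f(k+1) = (1)·f(k) + (k**3 + 19*k**2/4 + 31*k/4 + 9/4).
d = 2 from the (1,0,3) case.
Solving with deg f ≤ 2: f(k) = (4*k**2 - k - 1)/4.
Then R = B(k−1)f/C = (4*k**2 - k - 1)/(4*k**3 + 19*k**2 + 31*k + 9), so s_k = R(k)·t_k = (4*k**2 - k - 1)*factorial(k + 3).
Δs = (4*k**3 + 19*k**2 + 31*k + 9)*factorial(k + 3), as required.

s_k = \left(4 k^{2} - k - 1\right) \left(k + 3\right)!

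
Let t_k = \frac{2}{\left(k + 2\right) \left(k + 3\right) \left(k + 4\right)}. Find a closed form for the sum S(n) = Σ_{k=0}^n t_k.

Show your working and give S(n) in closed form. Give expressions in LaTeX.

S(n) = \frac{n^{2} + 7 n + 6}{6 \left(n^{2} + 7 n + 12\right)}

Step 1: r(k) = (k + 2)/(k + 5).
Normal form (A,B,C) = (k + 2, k + 5, 1).
Need (k + 2)·f(k+1) − (k + 4)·f(k) = 1.
Degrees (1,1,0) ⇒ d ≤ 2.
A polynomial solution: f(k) = k*(k + 5)/12.
Then R = B(k−1)f/C = k*(k + 4)*(k + 5)/12, so s_k = R(k)·t_k = k*(k + 5)/(6*(k + 2)*(k + 3)).
Check: Δs_k = 2/(k**3 + 9*k**2 + 26*k + 24). ✓
Evaluate: s_(n+1) = (n**2 + 7*n + 6)/(6*(n**2 + 7*n + 12)); subtract s_(0) = 0 ⇒ S(n) = (n**2 + 7*n + 6)/(6*(n**2 + 7*n + 12)).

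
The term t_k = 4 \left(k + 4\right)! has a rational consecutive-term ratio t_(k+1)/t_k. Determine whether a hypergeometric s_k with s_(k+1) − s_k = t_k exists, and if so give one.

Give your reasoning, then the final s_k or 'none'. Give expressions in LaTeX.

not Gosper-summable; s_k does not exist

Compute t_(k+1)/t_k: get k + 5.
A = k + 5, B = 1, C = 1.
Set up (k + 5)·f(k+1) − (1)·f(k) − (1) = 0.
From deg A=1, deg B=0, deg C=0: d=-1.
Negative degree bound (-1): no f exists, t_k not Gosper-summable.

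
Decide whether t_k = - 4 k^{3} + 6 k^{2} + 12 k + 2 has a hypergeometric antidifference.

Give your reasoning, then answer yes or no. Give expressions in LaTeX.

Compute t_(k+1)/t_k: get (2*k**3 + 3*k**2 - 6*k - 8)/(2*k**3 - 3*k**2 - 6*k - 1).
Factor: A=1; B=1; C=k**3 - 3*k**2/2 - 3*k - 1/2.
Need (1)·f(k+1) − (1)·f(k) = k**3 - 3*k**2/2 - 3*k - 1/2.
Bound: deg f ≤ 4.
Coefficient equations give f(k) = k*(k + 1)*(k**2 - 5*k + 3)/4.
Certificate R = B(k−1)f/C = k*(k**2 - 5*k + 3)/(2*(2*k**2 - 5*k - 1)) gives s_k = k*(-k**3 + 4*k**2 + 2*k - 3).
Check: Δs_k = -4*k**3 + 6*k**2 + 12*k + 2. ✓

Yes. s_k = k \left(- k^{3} + 4 k^{2} + 2 k - 3\right).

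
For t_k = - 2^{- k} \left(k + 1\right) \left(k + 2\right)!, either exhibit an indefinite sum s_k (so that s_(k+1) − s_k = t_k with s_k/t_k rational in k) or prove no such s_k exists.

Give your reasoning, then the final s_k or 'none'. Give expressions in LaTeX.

Compute t_(k+1)/t_k: get (k + 2)*(k + 3)/(2*(k + 1)).
A = k/2 + 3/2, B = 1, C = k + 1.
f must satisfy (k/2 + 3/2)·f(k+1) − (1)·f(k) = k + 1.
From deg A=1, deg B=0, deg C=1: d=0.
Solve for f: f(k) = 2 (degree 0 ≤ 0).
Get s_k = R·t_k = -2**(1 - k)*factorial(k + 2) with R(k) = B(k−1)f(k)/C(k) = 2/(k + 1).
Verify: -(k + 1)*factorial(k + 2)/2**k matches t_k.

s_k = - 2^{1 - k} \left(k + 2\right)!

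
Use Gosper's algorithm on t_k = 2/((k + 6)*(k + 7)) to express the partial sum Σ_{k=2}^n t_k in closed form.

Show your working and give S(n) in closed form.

Ratio r(k) = (k + 6)/(k + 8).
A = k + 6, B = k + 8, C = 1.
Key eq: (k + 6)·f(k+1) = (k + 7)·f(k) + (1).
deg f ≤ 1 (via 1,1,0).
Coefficient equations give f(k) = k/6.
So s_k = (B(k−1)f/C)·t_k = (k*(k + 7)/6)·t_k = k/(3*(k + 6)).
Verify: 2/(k**2 + 13*k + 42) matches t_k.
Σ_(k=2)^n t_k = s_(n+1) − s_(2) = ((n + 1)/(3*(n + 7))) − (1/12), i.e. (n - 1)/(4*(n + 7)).

S(n) = (n - 1)/(4*(n + 7))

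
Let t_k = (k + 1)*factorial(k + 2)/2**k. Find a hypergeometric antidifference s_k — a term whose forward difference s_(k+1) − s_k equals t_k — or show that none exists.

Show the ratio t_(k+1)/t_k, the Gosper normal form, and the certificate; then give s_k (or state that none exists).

Ratio r(k) = (k + 2)*(k + 3)/(2*(k + 1)).
Take A(k)=k/2 + 3/2, B(k)=1, C(k)=k + 1.
f must satisfy (k/2 + 3/2)·f(k+1) − (1)·f(k) = k + 1.
From deg A=1, deg B=0, deg C=1: d=0.
Match coefficients ⇒ f(k) = 2.
Get s_k = R·t_k = 2**(1 - k)*factorial(k + 2) with R(k) = B(k−1)f(k)/C(k) = 2/(k + 1).
Check: Δs_k = (k + 1)*factorial(k + 2)/2**k. ✓

s_k = 2**(1 - k)*factorial(k + 2)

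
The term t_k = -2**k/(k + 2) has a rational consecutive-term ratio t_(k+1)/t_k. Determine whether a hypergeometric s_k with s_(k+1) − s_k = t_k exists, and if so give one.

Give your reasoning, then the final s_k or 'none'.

no hypergeometric antidifference exists

Compute t_(k+1)/t_k: get 2*(k + 2)/(k + 3).
Gosper form: A/B · C(k+1)/C(k) with A=2*k + 4, B=k + 3, C=1.
Key eq: (2*k + 4)·f(k+1) = (k + 2)·f(k) + (1).
Degrees (1,1,0) ⇒ d ≤ -1.
Negative degree bound (-1): no f exists, t_k not Gosper-summable.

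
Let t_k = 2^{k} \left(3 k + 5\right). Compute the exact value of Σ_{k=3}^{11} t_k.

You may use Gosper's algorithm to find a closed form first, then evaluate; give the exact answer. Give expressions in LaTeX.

Σ = 143296

The ratio is 2*(3*k + 8)/(3*k + 5).
Gosper form: A/B · C(k+1)/C(k) with A=2, B=1, C=k + 5/3.
f must satisfy (2)·f(k+1) − (1)·f(k) = k + 5/3.
deg f ≤ 1 (via 0,0,1).
Solve for f: f(k) = (3*k - 1)/3 (degree 1 ≤ 1).
Get s_k = R·t_k = 2**k*(3*k - 1) with R(k) = B(k−1)f(k)/C(k) = (3*k - 1)/(3*k + 5).
Check: Δs_k = 2**k*(3*k + 5). ✓
Σ_(k=3)^(11) t_k = s_(12) − s_(3) = 143360 − (64) = 143296.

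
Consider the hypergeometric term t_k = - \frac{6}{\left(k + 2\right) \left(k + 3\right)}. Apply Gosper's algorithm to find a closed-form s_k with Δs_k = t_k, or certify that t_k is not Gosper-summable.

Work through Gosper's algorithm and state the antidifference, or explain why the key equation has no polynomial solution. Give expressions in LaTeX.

s_k = - \frac{3 k}{k + 2}

The ratio is (k + 2)/(k + 4).
Normal form (A,B,C) = (k + 2, k + 4, 1).
Key eq: (k + 2)·f(k+1) = (k + 3)·f(k) + (1).
Degrees (1,1,0) ⇒ d ≤ 1.
A polynomial solution: f(k) = k/2.
Then R = B(k−1)f/C = k*(k + 3)/2, so s_k = R(k)·t_k = -3*k/(k + 2).
Δs = -6/(k**2 + 5*k + 6), as required.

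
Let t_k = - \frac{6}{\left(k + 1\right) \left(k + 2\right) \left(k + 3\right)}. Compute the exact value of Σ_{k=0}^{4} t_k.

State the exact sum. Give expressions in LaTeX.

The ratio is (k + 1)/(k + 4).
Take A(k)=k + 1, B(k)=k + 4, C(k)=1.
Set up (k + 1)·f(k+1) − (k + 3)·f(k) − (1) = 0.
From deg A=1, deg B=1, deg C=0: d=2.
Solving with deg f ≤ 2: f(k) = k*(k + 3)/4.
Certificate R = B(k−1)f/C = k*(k + 3)**2/4 gives s_k = 3*k*(-k - 3)/(2*(k + 1)*(k + 2)).
Check: Δs_k = -6/(k**3 + 6*k**2 + 11*k + 6). ✓
Telescoping: Σ = s_(5) − s_(0) = -10/7 − (0) = -10/7.

Σ = -10/7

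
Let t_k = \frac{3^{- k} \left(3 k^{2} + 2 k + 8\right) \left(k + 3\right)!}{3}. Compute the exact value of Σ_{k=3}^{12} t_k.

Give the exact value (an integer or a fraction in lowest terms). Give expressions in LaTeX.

The ratio is (k + 4)*(2*k + 3*(k + 1)**2 + 10)/(3*(3*k**2 + 2*k + 8)).
Take A(k)=k/3 + 4/3, B(k)=1, C(k)=k**2 + 2*k/3 + 8/3.
Set up (k/3 + 4/3)·f(k+1) − (1)·f(k) − (k**2 + 2*k/3 + 8/3) = 0.
From deg A=1, deg B=0, deg C=2: d=1.
Solve for f: f(k) = 3*k - 4 (degree 1 ≤ 1).
Get s_k = R·t_k = (3*k - 4)*factorial(k + 3)/3**k with R(k) = B(k−1)f(k)/C(k) = 3*(3*k - 4)/(3*k**2 + 2*k + 8).
Δs = (3*k**2 + 2*k + 8)*factorial(k + 3)/(3*3**k), as required.
Telescoping: Σ = s_(13) − s_(3) = 1004523520000/2187 − (400/3) = 1004523228400/2187.

Σ = 1004523228400/2187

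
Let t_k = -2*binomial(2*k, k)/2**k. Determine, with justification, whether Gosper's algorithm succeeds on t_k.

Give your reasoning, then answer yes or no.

t_(k+1)/t_k = (2*k + 1)/(k + 1).
Gosper form: A/B · C(k+1)/C(k) with A=2*k + 1, B=k + 1, C=1.
Need (2*k + 1)·f(k+1) − (k)·f(k) = 1.
From deg A=1, deg B=1, deg C=0: d=-1.
d = -1 < 0 ⇒ no nonzero polynomial f; not summable.

No; the degree bound rules out any f.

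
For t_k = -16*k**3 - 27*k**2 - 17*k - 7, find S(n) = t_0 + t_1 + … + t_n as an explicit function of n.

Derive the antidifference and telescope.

The ratio is (16*k**3 + 75*k**2 + 119*k + 67)/(16*k**3 + 27*k**2 + 17*k + 7).
Normal form (A,B,C) = (1, 1, k**3 + 27*k**2/16 + 17*k/16 + 7/16).
Set up (1)·f(k+1) − (1)·f(k) − (k**3 + 27*k**2/16 + 17*k/16 + 7/16) = 0.
d = 4 from the (0,0,3) case.
A polynomial solution: f(k) = k*(4*k**3 + k**2 - k + 3)/16.
Get s_k = R·t_k = k*(-4*k**3 - k**2 + k - 3) with R(k) = B(k−1)f(k)/C(k) = k*(4*k**3 + k**2 - k + 3)/(16*k**3 + 27*k**2 + 17*k + 7).
Check: Δs_k = -16*k**3 - 27*k**2 - 17*k - 7. ✓
s_(n+1) = -4*n**4 - 17*n**3 - 26*n**2 - 20*n - 7 and s_(0) = 0, so S(n) = -4*n**4 - 17*n**3 - 26*n**2 - 20*n - 7.

S(n) = -4*n**4 - 17*n**3 - 26*n**2 - 20*n - 7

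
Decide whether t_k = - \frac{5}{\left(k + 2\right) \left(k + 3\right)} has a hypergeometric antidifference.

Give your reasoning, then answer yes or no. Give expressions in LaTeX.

Yes. s_k = - \frac{5 k}{2 k + 4}.

Ratio r(k) = (k + 2)/(k + 4).
Normal form (A,B,C) = (k + 2, k + 4, 1).
Solve (k + 2)·f(k+1) − (k + 3)·f(k) = 1.
deg f ≤ 1 (via 1,1,0).
A polynomial solution: f(k) = k/2.
Certificate R = B(k−1)f/C = k*(k + 3)/2 gives s_k = -5*k/(2*k + 4).
Check: Δs_k = -5/(k**2 + 5*k + 6). ✓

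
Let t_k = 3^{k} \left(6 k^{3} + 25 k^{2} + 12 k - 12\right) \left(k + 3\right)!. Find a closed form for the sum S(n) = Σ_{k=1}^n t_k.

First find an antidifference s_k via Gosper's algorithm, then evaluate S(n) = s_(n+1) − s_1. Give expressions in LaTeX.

Step 1: r(k) = 3*(6*k**4 + 67*k**3 + 252*k**2 + 351*k + 124)/(6*k**3 + 25*k**2 + 12*k - 12).
Take A(k)=3*k + 12, B(k)=1, C(k)=k**3 + 25*k**2/6 + 2*k - 2.
Need (3*k + 12)·f(k+1) − (1)·f(k) = k**3 + 25*k**2/6 + 2*k - 2.
d = 2 from the (1,0,3) case.
A polynomial solution: f(k) = k*(2*k - 3)/6.
Then R = B(k−1)f/C = k*(2*k - 3)/(6*k**3 + 25*k**2 + 12*k - 12), so s_k = R(k)·t_k = 3**k*k*(2*k - 3)*factorial(k + 3).
Δs = 3**k*(6*k**3 + 25*k**2 + 12*k - 12)*factorial(k + 3), as required.
s_(n+1) = 3**(n + 1)*(n + 1)*(2*n - 1)*factorial(n + 4) and s_(1) = -72, so S(n) = 6*3**n*n**2*factorial(n + 4) + 3*3**n*n*factorial(n + 4) - 3*3**n*factorial(n + 4) + 72.

S(n) = 6 \cdot 3^{n} n^{2} \left(n + 4\right)! + 3 \cdot 3^{n} n \left(n + 4\right)! - 3 \cdot 3^{n} \left(n + 4\right)! + 72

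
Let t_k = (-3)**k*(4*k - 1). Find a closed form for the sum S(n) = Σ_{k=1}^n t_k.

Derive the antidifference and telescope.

S(n) = 3*(-3)**n*n

The ratio is 3*(-4*k - 3)/(4*k - 1).
Factor: A=-3; B=1; C=k - 1/4.
f must satisfy (-3)·f(k+1) − (1)·f(k) = k - 1/4.
Degrees (0,0,1) ⇒ d ≤ 1.
A polynomial solution: f(k) = -(k - 1)/4.
Certificate R = B(k−1)f/C = -(k - 1)/(4*k - 1) gives s_k = (-3)**k*(1 - k).
Check: Δs_k = (-3)**k*(4*k - 1). ✓
Evaluate: s_(n+1) = 3*(-3)**n*n; subtract s_(1) = 0 ⇒ S(n) = 3*(-3)**n*n.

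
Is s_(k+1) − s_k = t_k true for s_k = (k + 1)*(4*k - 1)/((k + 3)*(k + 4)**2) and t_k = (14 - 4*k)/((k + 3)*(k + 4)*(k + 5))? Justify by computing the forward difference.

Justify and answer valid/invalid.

s_(k+1) = (k + 2)*(4*k + 3)/((k + 4)*(k + 5)**2)
s_(k+1) − s_k = (-4*k**3 + 2*k**2 + 109*k + 97)/(k**5 + 21*k**4 + 175*k**3 + 723*k**2 + 1480*k + 1200)
(s_(k+1) − s_k) − t_k = 3*(8*k**2 + 21*k - 61)/(k**5 + 21*k**4 + 175*k**3 + 723*k**2 + 1480*k + 1200)

Invalid: residual 3*(8*k**2 + 21*k - 61)/(k**5 + 21*k**4 + 175*k**3 + 723*k**2 + 1480*k + 1200) ≠ 0.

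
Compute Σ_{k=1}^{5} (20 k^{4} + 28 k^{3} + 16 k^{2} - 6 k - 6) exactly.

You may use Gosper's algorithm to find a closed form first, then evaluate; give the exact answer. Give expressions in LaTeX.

Σ = 26640

t_(k+1)/t_k = (10*k**4 + 54*k**3 + 110*k**2 + 95*k + 26)/(10*k**4 + 14*k**3 + 8*k**2 - 3*k - 3).
So A=1 and B=1, with C=k**4 + 7*k**3/5 + 4*k**2/5 - 3*k/10 - 3/10.
Set up (1)·f(k+1) − (1)·f(k) − (k**4 + 7*k**3/5 + 4*k**2/5 - 3*k/10 - 3/10) = 0.
d = 5 from the (0,0,4) case.
A polynomial solution: f(k) = k*(4*k**4 - 3*k**3 - 2*k**2 - 4*k - 1)/20.
R(k) = B(k−1)·f(k)/C(k) = k*(4*k**4 - 3*k**3 - 2*k**2 - 4*k - 1)/(2*(10*k**4 + 14*k**3 + 8*k**2 - 3*k - 3)); s_k = R·t_k = k*(4*k**4 - 3*k**3 - 2*k**2 - 4*k - 1).
Check: Δs_k = 20*k**4 + 28*k**3 + 16*k**2 - 6*k - 6. ✓
Telescoping: Σ = s_(6) − s_(1) = 26634 − (-6) = 26640.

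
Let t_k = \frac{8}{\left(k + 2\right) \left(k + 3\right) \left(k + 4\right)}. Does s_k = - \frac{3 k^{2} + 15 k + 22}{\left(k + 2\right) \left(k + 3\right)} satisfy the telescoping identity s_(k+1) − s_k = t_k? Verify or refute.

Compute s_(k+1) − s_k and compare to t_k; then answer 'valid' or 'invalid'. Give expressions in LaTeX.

Valid: the claim telescopes to t_k.

s_(k+1) = (-15*k - 3*(k + 1)**2 - 37)/((k + 3)*(k + 4))
s_(k+1) − s_k = 8/(k**3 + 9*k**2 + 26*k + 24)
(s_(k+1) − s_k) − t_k = 0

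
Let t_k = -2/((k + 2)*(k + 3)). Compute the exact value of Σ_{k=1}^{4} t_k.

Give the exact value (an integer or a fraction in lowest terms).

The ratio is (k + 2)/(k + 4).
So A=k + 2 and B=k + 4, with C=1.
Need (k + 2)·f(k+1) − (k + 3)·f(k) = 1.
deg f ≤ 1 (via 1,1,0).
Match coefficients ⇒ f(k) = k/2.
Get s_k = R·t_k = -k/(k + 2) with R(k) = B(k−1)f(k)/C(k) = k*(k + 3)/2.
Verify: -2/(k**2 + 5*k + 6) matches t_k.
Σ_(k=1)^(4) t_k = s_(5) − s_(1) = -5/7 − (-1/3) = -8/21.

Σ = -8/21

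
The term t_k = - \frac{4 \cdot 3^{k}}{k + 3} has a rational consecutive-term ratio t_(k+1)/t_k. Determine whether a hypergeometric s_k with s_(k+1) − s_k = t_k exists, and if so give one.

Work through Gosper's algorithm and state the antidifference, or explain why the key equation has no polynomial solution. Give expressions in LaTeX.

not Gosper-summable; s_k does not exist

Step 1: r(k) = 3*(k + 3)/(k + 4).
Factor: A=3*k + 9; B=k + 4; C=1.
Need (3*k + 9)·f(k+1) − (k + 3)·f(k) = 1.
d = -1 from the (1,1,0) case.
d = -1 < 0 ⇒ no nonzero polynomial f; not summable.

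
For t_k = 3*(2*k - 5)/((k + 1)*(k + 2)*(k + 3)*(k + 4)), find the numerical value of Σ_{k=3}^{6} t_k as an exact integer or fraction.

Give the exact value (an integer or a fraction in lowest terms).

Σ = 13/720

The ratio is (k + 1)*(2*k - 3)/((k + 5)*(2*k - 5)).
Factor: A=k + 1; B=k + 5; C=k - 5/2.
f must satisfy (k + 1)·f(k+1) − (k + 4)·f(k) = k - 5/2.
Bound: deg f ≤ 3.
Coefficient equations give f(k) = -k*(2*k**2 + 12*k + 31)/18.
Get s_k = R·t_k = k*(-2*k**2 - 12*k - 31)/(3*(k + 1)*(k + 2)*(k + 3)) with R(k) = B(k−1)f(k)/C(k) = -k*(k + 4)*(2*k**2 + 12*k + 31)/(9*(2*k - 5)).
Check: Δs_k = 3*(2*k - 5)/(k**4 + 10*k**3 + 35*k**2 + 50*k + 24). ✓
Σ_(k=3)^(6) t_k = s_(7) − s_(3) = -497/720 − (-17/24) = 13/720.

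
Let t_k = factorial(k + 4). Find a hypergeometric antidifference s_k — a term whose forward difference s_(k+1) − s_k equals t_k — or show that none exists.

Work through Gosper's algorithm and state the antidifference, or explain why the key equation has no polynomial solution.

The ratio is k + 5.
A = k + 5, B = 1, C = 1.
Solve (k + 5)·f(k+1) − (1)·f(k) = 1.
From deg A=1, deg B=0, deg C=0: d=-1.
Negative degree bound (-1): no f exists, t_k not Gosper-summable.

no hypergeometric antidifference exists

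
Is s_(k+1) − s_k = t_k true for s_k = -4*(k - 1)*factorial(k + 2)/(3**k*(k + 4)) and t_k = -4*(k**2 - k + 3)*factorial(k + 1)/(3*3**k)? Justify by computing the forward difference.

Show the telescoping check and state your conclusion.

Invalid: residual 8*(k**3 + 3*k**2 - 4*k + 15)*factorial(k + 1)/(3*3**k*(k + 4)*(k + 5)) ≠ 0.

s_(k+1) = -4*k*factorial(k + 3)/(3*3**k*(k + 5))
s_(k+1) − s_k = -4*(k**3 + 4*k**2 + 15)*factorial(k + 2)/(3*3**k*(k + 4)*(k + 5))
(s_(k+1) − s_k) − t_k = 8*(k**3 + 3*k**2 - 4*k + 15)*factorial(k + 1)/(3*3**k*(k + 4)*(k + 5))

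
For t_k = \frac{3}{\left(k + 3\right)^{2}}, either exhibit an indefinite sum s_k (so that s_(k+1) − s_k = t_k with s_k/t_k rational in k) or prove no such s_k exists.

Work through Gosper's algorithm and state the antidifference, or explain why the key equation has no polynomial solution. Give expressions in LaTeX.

none (Gosper's algorithm certifies no s_k)

The ratio is (k + 3)**2/(k + 4)**2.
Factor: A=k**2 + 6*k + 9; B=k**2 + 8*k + 16; C=1.
Key eq: (k**2 + 6*k + 9)·f(k+1) = (k**2 + 6*k + 9)·f(k) + (1).
Bound: deg f ≤ 0.
f = c0 ⇒ A·f(k+1) − B(k−1)·f(k) − C = -1. The system {-1 = 0} is inconsistent; no antidifference.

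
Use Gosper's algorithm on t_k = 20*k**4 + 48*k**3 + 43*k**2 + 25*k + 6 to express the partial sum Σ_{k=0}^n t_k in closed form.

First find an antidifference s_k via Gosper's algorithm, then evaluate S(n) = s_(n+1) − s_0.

t_(k+1)/t_k = (20*k**4 + 128*k**3 + 307*k**2 + 335*k + 142)/(20*k**4 + 48*k**3 + 43*k**2 + 25*k + 6).
So A=1 and B=1, with C=k**4 + 12*k**3/5 + 43*k**2/20 + 5*k/4 + 3/10.
Solve (1)·f(k+1) − (1)·f(k) = k**4 + 12*k**3/5 + 43*k**2/20 + 5*k/4 + 3/10.
deg f ≤ 5 (via 0,0,4).
Solving with deg f ≤ 5: f(k) = k**2*(4*k**3 + 2*k**2 - 3*k + 3)/20.
R(k) = B(k−1)·f(k)/C(k) = k**2*(4*k**3 + 2*k**2 - 3*k + 3)/(20*k**4 + 48*k**3 + 43*k**2 + 25*k + 6); s_k = R·t_k = k**2*(4*k**3 + 2*k**2 - 3*k + 3).
Verify: 20*k**4 + 48*k**3 + 43*k**2 + 25*k + 6 matches t_k.
Telescope: S(n) = s_(n+1) − s_(0) = 4*n**5 + 22*n**4 + 45*n**3 + 46*n**2 + 25*n + 6 − (0) = 4*n**5 + 22*n**4 + 45*n**3 + 46*n**2 + 25*n + 6.

S(n) = 4*n**5 + 22*n**4 + 45*n**3 + 46*n**2 + 25*n + 6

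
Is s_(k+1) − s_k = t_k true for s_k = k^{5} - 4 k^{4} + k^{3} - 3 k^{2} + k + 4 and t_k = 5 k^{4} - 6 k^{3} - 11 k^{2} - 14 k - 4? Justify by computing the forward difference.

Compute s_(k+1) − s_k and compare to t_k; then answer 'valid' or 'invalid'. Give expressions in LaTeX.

Valid — Δs_k = t_k.

s_(k+1) = k*(k**4 + k**3 - 5*k**2 - 14*k - 13)
s_(k+1) − s_k = 5*k**4 - 6*k**3 - 11*k**2 - 14*k - 4
(s_(k+1) − s_k) − t_k = 0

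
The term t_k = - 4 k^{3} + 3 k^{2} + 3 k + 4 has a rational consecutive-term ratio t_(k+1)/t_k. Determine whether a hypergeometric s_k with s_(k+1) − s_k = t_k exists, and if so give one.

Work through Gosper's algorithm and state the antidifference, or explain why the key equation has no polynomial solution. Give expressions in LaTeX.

s_k = k \left(- k^{3} + 3 k^{2} - k + 3\right)

Step 1: r(k) = (4*k**3 + 9*k**2 + 3*k - 6)/(4*k**3 - 3*k**2 - 3*k - 4).
A = 1, B = 1, C = k**3 - 3*k**2/4 - 3*k/4 - 1.
f must satisfy (1)·f(k+1) − (1)·f(k) = k**3 - 3*k**2/4 - 3*k/4 - 1.
Degrees (0,0,3) ⇒ d ≤ 4.
Solve for f: f(k) = k*(k - 3)*(k**2 + 1)/4 (degree 4 ≤ 4).
Certificate R = B(k−1)f/C = k*(k - 3)*(k**2 + 1)/(4*k**3 - 3*k**2 - 3*k - 4) gives s_k = k*(-k**3 + 3*k**2 - k + 3).
Check: Δs_k = -4*k**3 + 3*k**2 + 3*k + 4. ✓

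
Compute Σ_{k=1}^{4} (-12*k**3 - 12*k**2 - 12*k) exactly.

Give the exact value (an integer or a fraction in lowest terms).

Σ = -1680

Compute t_(k+1)/t_k: get (k + (k + 1)**3 + (k + 1)**2 + 1)/(k*(k**2 + k + 1)).
A = 1, B = 1, C = k**3 + k**2 + k.
Key eq: (1)·f(k+1) = (1)·f(k) + (k**3 + k**2 + k).
Degrees (0,0,3) ⇒ d ≤ 4.
A polynomial solution: f(k) = k*(k - 1)*(3*k**2 + k + 4)/12.
Certificate R = B(k−1)f/C = (k - 1)*(3*k**2 + k + 4)/(12*(k**2 + k + 1)) gives s_k = k*(-3*k**3 + 2*k**2 - 3*k + 4).
Verify: 12*k*(-k**2 - k - 1) matches t_k.
Evaluate s at k=5 and k=1: -1680 and 0; difference -1680.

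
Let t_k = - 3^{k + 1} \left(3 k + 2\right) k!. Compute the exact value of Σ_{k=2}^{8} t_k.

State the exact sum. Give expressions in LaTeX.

Compute t_(k+1)/t_k: get 3*(k + 1)*(3*k + 5)/(3*k + 2).
Take A(k)=3*k + 3, B(k)=1, C(k)=k + 2/3.
Key eq: (3*k + 3)·f(k+1) = (1)·f(k) + (k + 2/3).
d = 0 from the (1,0,1) case.
A polynomial solution: f(k) = 1/3.
Certificate R = B(k−1)f/C = 1/(3*k + 2) gives s_k = -3**(k + 1)*factorial(k).
Δs = -3**(k + 1)*(3*k + 2)*factorial(k), as required.
Σ_(k=2)^(8) t_k = s_(9) − s_(2) = -21427701120 − (-54) = -21427701066.

Σ = -21427701066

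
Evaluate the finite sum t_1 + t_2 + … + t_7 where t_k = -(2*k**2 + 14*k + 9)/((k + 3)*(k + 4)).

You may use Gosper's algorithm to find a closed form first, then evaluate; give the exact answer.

Ratio r(k) = (k + 3)*(14*k + 2*(k + 1)**2 + 23)/((k + 5)*(2*k**2 + 14*k + 9)).
A = k + 3, B = k + 5, C = k**2 + 7*k + 9/2.
f must satisfy (k + 3)·f(k+1) − (k + 4)·f(k) = k**2 + 7*k + 9/2.
d = 2 from the (1,1,2) case.
Coefficient equations give f(k) = k*(2*k + 1)/2.
Get s_k = R·t_k = k*(-2*k - 1)/(k + 3) with R(k) = B(k−1)f(k)/C(k) = k*(k + 4)*(2*k + 1)/(2*k**2 + 14*k + 9).
Check: Δs_k = (-2*k**2 - 14*k - 9)/(k**2 + 7*k + 12). ✓
Telescoping: Σ = s_(8) − s_(1) = -136/11 − (-3/4) = -511/44.

Σ = -511/44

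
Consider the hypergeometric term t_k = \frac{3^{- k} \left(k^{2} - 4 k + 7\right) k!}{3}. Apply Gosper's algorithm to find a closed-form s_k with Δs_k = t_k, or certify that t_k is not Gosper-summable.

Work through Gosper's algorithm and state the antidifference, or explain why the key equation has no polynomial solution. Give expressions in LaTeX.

s_k = 3^{- k} \left(k - 3\right) k!

r(k) = (k**3 - k**2 + 2*k + 4)/(3*(k**2 - 4*k + 7)) after simplifying.
Factor: A=k/3 + 1/3; B=1; C=k**2 - 4*k + 7.
Key eq: (k/3 + 1/3)·f(k+1) = (1)·f(k) + (k**2 - 4*k + 7).
d = 1 from the (1,0,2) case.
A polynomial solution: f(k) = 3*(k - 3).
So s_k = (B(k−1)f/C)·t_k = (3*(k - 3)/(k**2 - 4*k + 7))·t_k = (k - 3)*factorial(k)/3**k.
s_(k+1) − s_k = (k**2 - 4*k + 7)*factorial(k)/(3*3**k) = t_k.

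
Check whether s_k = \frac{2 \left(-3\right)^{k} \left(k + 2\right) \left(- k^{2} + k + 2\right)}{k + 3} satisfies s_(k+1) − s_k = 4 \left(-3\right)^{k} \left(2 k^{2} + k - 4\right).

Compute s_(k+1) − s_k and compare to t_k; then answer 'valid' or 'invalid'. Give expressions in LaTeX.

Invalid: residual \frac{\left(-3\right)^{k} \left(- 8 k^{3} - 30 k^{2} + 6 k + 52\right)}{k^{2} + 7 k + 12} ≠ 0.

s_(k+1) = 6*(-3)**k*(k**3 + 4*k**2 + k - 6)/(k + 4)
s_(k+1) − s_k = (-3)**k*(8*k**4 + 52*k**3 + 78*k**2 - 58*k - 140)/(k**2 + 7*k + 12)
(s_(k+1) − s_k) − t_k = (-3)**k*(-8*k**3 - 30*k**2 + 6*k + 52)/(k**2 + 7*k + 12)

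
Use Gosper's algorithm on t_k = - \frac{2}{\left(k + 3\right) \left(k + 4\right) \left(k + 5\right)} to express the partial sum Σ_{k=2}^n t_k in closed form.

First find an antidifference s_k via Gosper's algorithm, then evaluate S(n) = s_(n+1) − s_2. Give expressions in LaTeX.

S(n) = \frac{- n^{2} - 9 n + 10}{30 \left(n^{2} + 9 n + 20\right)}

t_(k+1)/t_k = (k + 3)/(k + 6).
Gosper form: A/B · C(k+1)/C(k) with A=k + 3, B=k + 6, C=1.
Need (k + 3)·f(k+1) − (k + 5)·f(k) = 1.
From deg A=1, deg B=1, deg C=0: d=2.
Solve for f: f(k) = k*(k + 7)/24 (degree 2 ≤ 2).
Certificate R = B(k−1)f/C = k*(k + 5)*(k + 7)/24 gives s_k = k*(-k - 7)/(12*(k + 3)*(k + 4)).
s_(k+1) − s_k = -2/(k**3 + 12*k**2 + 47*k + 60) = t_k.
Evaluate: s_(n+1) = (-n**2 - 9*n - 8)/(12*(n**2 + 9*n + 20)); subtract s_(2) = -1/20 ⇒ S(n) = (-n**2 - 9*n + 10)/(30*(n**2 + 9*n + 20)).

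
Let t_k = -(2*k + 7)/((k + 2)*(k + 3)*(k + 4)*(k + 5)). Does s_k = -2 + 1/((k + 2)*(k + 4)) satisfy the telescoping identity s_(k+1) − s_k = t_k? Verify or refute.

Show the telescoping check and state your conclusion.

Valid — Δs_k = t_k.

s_(k+1) = -2 + 1/((k + 3)*(k + 5))
s_(k+1) − s_k = (-2*k - 7)/(k**4 + 14*k**3 + 71*k**2 + 154*k + 120)
(s_(k+1) − s_k) − t_k = 0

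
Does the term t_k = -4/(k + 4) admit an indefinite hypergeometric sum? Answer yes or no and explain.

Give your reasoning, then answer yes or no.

Ratio r(k) = (k + 4)/(k + 5).
Gosper form: A/B · C(k+1)/C(k) with A=k + 4, B=k + 5, C=1.
Need (k + 4)·f(k+1) − (k + 4)·f(k) = 1.
From deg A=1, deg B=1, deg C=0: d=0.
Generic f = c0 gives residual -1; -1 = 0 cannot hold, so t_k is not Gosper-summable.

No — t_k has no hypergeometric antidifference.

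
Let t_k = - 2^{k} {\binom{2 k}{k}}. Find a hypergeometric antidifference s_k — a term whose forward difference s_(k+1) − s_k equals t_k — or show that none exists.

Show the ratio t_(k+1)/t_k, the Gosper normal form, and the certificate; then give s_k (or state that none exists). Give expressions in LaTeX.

not Gosper-summable; s_k does not exist

Step 1: r(k) = 4*(2*k + 1)/(k + 1).
Factor: A=8*k + 4; B=k + 1; C=1.
Need (8*k + 4)·f(k+1) − (k)·f(k) = 1.
Bound: deg f ≤ -1.
d = -1 < 0 ⇒ no nonzero polynomial f; not summable.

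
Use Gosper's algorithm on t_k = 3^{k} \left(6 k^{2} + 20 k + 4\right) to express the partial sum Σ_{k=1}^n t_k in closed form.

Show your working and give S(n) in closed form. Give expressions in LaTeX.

S(n) = 3^{n + 1} n \left(3 n + 7\right)

The ratio is 3*(3*k**2 + 16*k + 15)/(3*k**2 + 10*k + 2).
Factor: A=3; B=1; C=k**2 + 10*k/3 + 2/3.
Need (3)·f(k+1) − (1)·f(k) = k**2 + 10*k/3 + 2/3.
From deg A=0, deg B=0, deg C=2: d=2.
A polynomial solution: f(k) = (k - 1)*(3*k + 4)/6.
Get s_k = R·t_k = 3**k*(3*k**2 + k - 4) with R(k) = B(k−1)f(k)/C(k) = (k - 1)*(3*k + 4)/(2*(3*k**2 + 10*k + 2)).
s_(k+1) − s_k = 3**k*(6*k**2 + 20*k + 4) = t_k.
Σ_(k=1)^n t_k = s_(n+1) − s_(1) = (3**(n + 1)*n*(3*n + 7)) − (0), i.e. 3**(n + 1)*n*(3*n + 7).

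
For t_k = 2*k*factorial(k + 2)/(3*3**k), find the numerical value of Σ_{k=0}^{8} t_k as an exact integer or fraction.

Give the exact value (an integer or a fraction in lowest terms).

r(k) = (k + 1)*(k + 3)/(3*k) after simplifying.
Factor: A=k/3 + 1; B=1; C=k.
Need (k/3 + 1)·f(k+1) − (1)·f(k) = k.
From deg A=1, deg B=0, deg C=1: d=0.
Coefficient equations give f(k) = 3.
So s_k = (B(k−1)f/C)·t_k = (3/k)·t_k = 2*factorial(k + 2)/3**k.
Check: Δs_k = 2*k*factorial(k + 2)/(3*3**k). ✓
Σ_(k=0)^(8) t_k = s_(9) − s_(0) = 985600/243 − (4) = 984628/243.

Σ = 984628/243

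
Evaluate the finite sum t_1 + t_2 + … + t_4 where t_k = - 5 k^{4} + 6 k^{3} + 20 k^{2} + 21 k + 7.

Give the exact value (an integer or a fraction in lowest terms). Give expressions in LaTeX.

Step 1: r(k) = (5*k**4 + 14*k**3 - 8*k**2 - 59*k - 49)/(5*k**4 - 6*k**3 - 20*k**2 - 21*k - 7).
Take A(k)=1, B(k)=1, C(k)=k**4 - 6*k**3/5 - 4*k**2 - 21*k/5 - 7/5.
Need (1)·f(k+1) − (1)·f(k) = k**4 - 6*k**3/5 - 4*k**2 - 21*k/5 - 7/5.
From deg A=0, deg B=0, deg C=4: d=5.
Solve for f: f(k) = k**2*(k**3 - 4*k**2 - 2*k - 2)/5 (degree 5 ≤ 5).
Then R = B(k−1)f/C = k**2*(k**3 - 4*k**2 - 2*k - 2)/(5*k**4 - 6*k**3 - 20*k**2 - 21*k - 7), so s_k = R(k)·t_k = k**2*(-k**3 + 4*k**2 + 2*k + 2).
Check: Δs_k = -5*k**4 + 6*k**3 + 20*k**2 + 21*k + 7. ✓
Σ_(k=1)^(4) t_k = s_(5) − s_(1) = -325 − (7) = -332.

Σ = -332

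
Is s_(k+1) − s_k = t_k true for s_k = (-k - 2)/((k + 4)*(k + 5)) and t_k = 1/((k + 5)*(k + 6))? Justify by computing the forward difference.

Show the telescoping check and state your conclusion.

s_(k+1) = (-k - 3)/((k + 5)*(k + 6))
s_(k+1) − s_k = k/(k**3 + 15*k**2 + 74*k + 120)
(s_(k+1) − s_k) − t_k = -4/(k**3 + 15*k**2 + 74*k + 120)

Invalid: residual -4/(k**3 + 15*k**2 + 74*k + 120) ≠ 0.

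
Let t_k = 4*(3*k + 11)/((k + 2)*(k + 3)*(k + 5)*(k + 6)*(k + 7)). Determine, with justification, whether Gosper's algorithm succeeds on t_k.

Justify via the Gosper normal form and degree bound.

Yes. s_k = k*(k**2 + 13*k + 52)/(15*(k**3 + 13*k**2 + 52*k + 60)).

t_(k+1)/t_k = (k + 2)*(k + 5)*(3*k + 14)/((k + 4)*(k + 8)*(3*k + 11)).
Normal form (A,B,C) = (k + 2, k + 8, k**2 + 23*k/3 + 44/3).
Key eq: (k + 2)·f(k+1) = (k + 7)·f(k) + (k**2 + 23*k/3 + 44/3).
d = 5 from the (1,1,2) case.
A polynomial solution: f(k) = k*(k + 3)*(k + 4)*(k**2 + 13*k + 52)/180.
So s_k = (B(k−1)f/C)·t_k = (k*(k + 3)*(k + 7)*(k**2 + 13*k + 52)/(60*(3*k + 11)))·t_k = k*(k**2 + 13*k + 52)/(15*(k**3 + 13*k**2 + 52*k + 60)).
Δs = 4*(3*k + 11)/(k**5 + 23*k**4 + 203*k**3 + 853*k**2 + 1692*k + 1260), as required.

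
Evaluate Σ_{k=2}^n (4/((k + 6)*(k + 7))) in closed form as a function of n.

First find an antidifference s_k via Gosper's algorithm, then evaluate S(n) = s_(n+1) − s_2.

S(n) = (n - 1)/(2*(n + 7))

The ratio is (k + 6)/(k + 8).
Factor: A=k + 6; B=k + 8; C=1.
Need (k + 6)·f(k+1) − (k + 7)·f(k) = 1.
deg f ≤ 1 (via 1,1,0).
Solving with deg f ≤ 1: f(k) = k/6.
Get s_k = R·t_k = 2*k/(3*(k + 6)) with R(k) = B(k−1)f(k)/C(k) = k*(k + 7)/6.
Verify: 4/(k**2 + 13*k + 42) matches t_k.
s_(n+1) = 2*(n + 1)/(3*(n + 7)) and s_(2) = 1/6, so S(n) = (n - 1)/(2*(n + 7)).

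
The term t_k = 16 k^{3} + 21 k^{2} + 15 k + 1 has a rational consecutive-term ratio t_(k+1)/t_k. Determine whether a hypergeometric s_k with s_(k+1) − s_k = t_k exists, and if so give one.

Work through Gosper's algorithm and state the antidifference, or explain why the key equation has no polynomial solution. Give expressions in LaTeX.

s_k = k \left(4 k^{3} - k^{2} + k - 3\right)

Ratio r(k) = (16*k**3 + 69*k**2 + 105*k + 53)/(16*k**3 + 21*k**2 + 15*k + 1).
Normal form (A,B,C) = (1, 1, k**3 + 21*k**2/16 + 15*k/16 + 1/16).
Need (1)·f(k+1) − (1)·f(k) = k**3 + 21*k**2/16 + 15*k/16 + 1/16.
deg f ≤ 4 (via 0,0,3).
Coefficient equations give f(k) = k*(4*k**3 - k**2 + k - 3)/16.
So s_k = (B(k−1)f/C)·t_k = (k*(4*k**3 - k**2 + k - 3)/(16*k**3 + 21*k**2 + 15*k + 1))·t_k = k*(4*k**3 - k**2 + k - 3).
Verify: 16*k**3 + 21*k**2 + 15*k + 1 matches t_k.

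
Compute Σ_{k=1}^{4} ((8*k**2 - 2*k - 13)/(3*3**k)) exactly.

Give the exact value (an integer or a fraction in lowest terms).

Σ = 212/243

Step 1: r(k) = (8*k**2 + 14*k - 7)/(3*(8*k**2 - 2*k - 13)).
So A=1/3 and B=1, with C=k**2 - k/4 - 13/8.
Need (1/3)·f(k+1) − (1)·f(k) = k**2 - k/4 - 13/8.
deg f ≤ 2 (via 0,0,2).
Match coefficients ⇒ f(k) = -3*(4*k**2 + 3*k - 3)/8.
So s_k = (B(k−1)f/C)·t_k = (-3*(4*k**2 + 3*k - 3)/(8*k**2 - 2*k - 13))·t_k = (-4*k**2 - 3*k + 3)/3**k.
Check: Δs_k = (8*k**2 - 2*k - 13)/(3*3**k). ✓
Telescoping: Σ = s_(5) − s_(1) = -112/243 − (-4/3) = 212/243.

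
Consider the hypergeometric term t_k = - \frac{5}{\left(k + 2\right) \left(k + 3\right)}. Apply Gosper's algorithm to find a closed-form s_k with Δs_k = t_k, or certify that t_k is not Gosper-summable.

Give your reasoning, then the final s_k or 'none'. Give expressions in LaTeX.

s_k = - \frac{5 k}{2 k + 4}

The ratio is (k + 2)/(k + 4).
Normal form (A,B,C) = (k + 2, k + 4, 1).
Set up (k + 2)·f(k+1) − (k + 3)·f(k) − (1) = 0.
deg f ≤ 1 (via 1,1,0).
Solve for f: f(k) = k/2 (degree 1 ≤ 1).
Then R = B(k−1)f/C = k*(k + 3)/2, so s_k = R(k)·t_k = -5*k/(2*k + 4).
Δs = -5/(k**2 + 5*k + 6), as required.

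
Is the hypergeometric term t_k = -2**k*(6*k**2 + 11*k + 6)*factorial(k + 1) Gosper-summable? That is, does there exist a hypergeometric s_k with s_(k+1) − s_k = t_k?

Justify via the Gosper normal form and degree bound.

t_(k+1)/t_k = 2*(6*k**3 + 35*k**2 + 69*k + 46)/(6*k**2 + 11*k + 6).
So A=2*k + 4 and B=1, with C=k**2 + 11*k/6 + 1.
Need (2*k + 4)·f(k+1) − (1)·f(k) = k**2 + 11*k/6 + 1.
Bound: deg f ≤ 1.
Solving with deg f ≤ 1: f(k) = (3*k - 2)/6.
Get s_k = R·t_k = -2**k*(3*k - 2)*factorial(k + 1) with R(k) = B(k−1)f(k)/C(k) = (3*k - 2)/(6*k**2 + 11*k + 6).
Δs = -2**k*(6*k**2 + 11*k + 6)*factorial(k + 1), as required.

Yes. s_k = -2**k*(3*k - 2)*factorial(k + 1).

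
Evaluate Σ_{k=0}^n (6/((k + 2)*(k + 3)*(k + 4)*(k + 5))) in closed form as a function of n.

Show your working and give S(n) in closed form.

Compute t_(k+1)/t_k: get (k + 2)/(k + 6).
A = k + 2, B = k + 6, C = 1.
Key eq: (k + 2)·f(k+1) = (k + 5)·f(k) + (1).
Degrees (1,1,0) ⇒ d ≤ 3.
Match coefficients ⇒ f(k) = k*(k**2 + 9*k + 26)/72.
Get s_k = R·t_k = k*(k**2 + 9*k + 26)/(12*(k + 2)*(k + 3)*(k + 4)) with R(k) = B(k−1)f(k)/C(k) = k*(k + 5)*(k**2 + 9*k + 26)/72.
s_(k+1) − s_k = 6/(k**4 + 14*k**3 + 71*k**2 + 154*k + 120) = t_k.
s_(n+1) = (n**3 + 12*n**2 + 47*n + 36)/(12*(n**3 + 12*n**2 + 47*n + 60)) and s_(0) = 0, so S(n) = (n**3 + 12*n**2 + 47*n + 36)/(12*(n**3 + 12*n**2 + 47*n + 60)).

S(n) = (n**3 + 12*n**2 + 47*n + 36)/(12*(n**3 + 12*n**2 + 47*n + 60))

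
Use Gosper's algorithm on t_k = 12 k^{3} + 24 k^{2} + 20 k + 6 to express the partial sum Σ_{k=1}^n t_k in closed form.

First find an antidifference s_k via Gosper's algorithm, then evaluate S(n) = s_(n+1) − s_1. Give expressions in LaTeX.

S(n) = n \left(3 n^{3} + 14 n^{2} + 25 n + 20\right)

The ratio is (6*k**3 + 30*k**2 + 52*k + 31)/(6*k**3 + 12*k**2 + 10*k + 3).
So A=1 and B=1, with C=k**3 + 2*k**2 + 5*k/3 + 1/2.
Set up (1)·f(k+1) − (1)·f(k) − (k**3 + 2*k**2 + 5*k/3 + 1/2) = 0.
d = 4 from the (0,0,3) case.
Solving with deg f ≤ 4: f(k) = k**2*(3*k**2 + 2*k + 1)/12.
So s_k = (B(k−1)f/C)·t_k = (k**2*(3*k**2 + 2*k + 1)/(2*(6*k**3 + 12*k**2 + 10*k + 3)))·t_k = k**2*(3*k**2 + 2*k + 1).
Check: Δs_k = 12*k**3 + 24*k**2 + 20*k + 6. ✓
s_(n+1) = 3*n**4 + 14*n**3 + 25*n**2 + 20*n + 6 and s_(1) = 6, so S(n) = n*(3*n**3 + 14*n**2 + 25*n + 20).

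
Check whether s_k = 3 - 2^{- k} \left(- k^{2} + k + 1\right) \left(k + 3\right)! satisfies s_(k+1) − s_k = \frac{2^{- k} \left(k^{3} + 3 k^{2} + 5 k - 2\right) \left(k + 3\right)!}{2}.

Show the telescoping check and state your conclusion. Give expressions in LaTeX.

Valid: the claim telescopes to t_k.

s_(k+1) = -2**(-k - 1)*(k - (k + 1)**2 + 2)*factorial(k + 4) + 3
s_(k+1) − s_k = (k**3 + 3*k**2 + 5*k - 2)*factorial(k + 3)/(2*2**k)
(s_(k+1) − s_k) − t_k = 0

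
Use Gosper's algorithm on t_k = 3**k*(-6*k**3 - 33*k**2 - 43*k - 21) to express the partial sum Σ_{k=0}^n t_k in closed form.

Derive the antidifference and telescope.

t_(k+1)/t_k = 3*(6*k**3 + 51*k**2 + 127*k + 103)/(6*k**3 + 33*k**2 + 43*k + 21).
A = 3, B = 1, C = k**3 + 11*k**2/2 + 43*k/6 + 7/2.
Key eq: (3)·f(k+1) = (1)·f(k) + (k**3 + 11*k**2/2 + 43*k/6 + 7/2).
deg f ≤ 3 (via 0,0,3).
Solve for f: f(k) = (3*k**3 + 3*k**2 - k + 3)/6 (degree 3 ≤ 3).
R(k) = B(k−1)·f(k)/C(k) = (3*k**3 + 3*k**2 - k + 3)/(6*k**3 + 33*k**2 + 43*k + 21); s_k = R·t_k = 3**k*(-3*k**3 - 3*k**2 + k - 3).
Check: Δs_k = 3**k*(-6*k**3 - 33*k**2 - 43*k - 21). ✓
Σ_(k=0)^n t_k = s_(n+1) − s_(0) = (3**(n + 1)*(-3*n**3 - 12*n**2 - 14*n - 8)) − (-3), i.e. -9*3**n*n**3 - 36*3**n*n**2 - 42*3**n*n - 24*3**n + 3.

S(n) = -9*3**n*n**3 - 36*3**n*n**2 - 42*3**n*n - 24*3**n + 3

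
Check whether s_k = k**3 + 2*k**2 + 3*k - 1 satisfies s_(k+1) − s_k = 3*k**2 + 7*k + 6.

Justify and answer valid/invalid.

s_(k+1) = k**3 + 5*k**2 + 10*k + 5
s_(k+1) − s_k = 3*k**2 + 7*k + 6
(s_(k+1) − s_k) − t_k = 0

valid (s_(k+1) − s_k reduces to t_k)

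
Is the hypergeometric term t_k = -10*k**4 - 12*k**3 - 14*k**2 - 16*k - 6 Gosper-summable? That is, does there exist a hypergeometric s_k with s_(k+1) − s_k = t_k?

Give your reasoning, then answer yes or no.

Yes. s_k = 2*k**2*(-k**3 + k**2 - k - 2).

t_(k+1)/t_k = (5*k**4 + 26*k**3 + 55*k**2 + 60*k + 29)/(5*k**4 + 6*k**3 + 7*k**2 + 8*k + 3).
A = 1, B = 1, C = k**4 + 6*k**3/5 + 7*k**2/5 + 8*k/5 + 3/5.
Set up (1)·f(k+1) − (1)·f(k) − (k**4 + 6*k**3/5 + 7*k**2/5 + 8*k/5 + 3/5) = 0.
deg f ≤ 5 (via 0,0,4).
A polynomial solution: f(k) = k**2*(k**3 - k**2 + k + 2)/5.
Then R = B(k−1)f/C = k**2*(k**3 - k**2 + k + 2)/(5*k**4 + 6*k**3 + 7*k**2 + 8*k + 3), so s_k = R(k)·t_k = 2*k**2*(-k**3 + k**2 - k - 2).
Δs = -10*k**4 - 12*k**3 - 14*k**2 - 16*k - 6, as required.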